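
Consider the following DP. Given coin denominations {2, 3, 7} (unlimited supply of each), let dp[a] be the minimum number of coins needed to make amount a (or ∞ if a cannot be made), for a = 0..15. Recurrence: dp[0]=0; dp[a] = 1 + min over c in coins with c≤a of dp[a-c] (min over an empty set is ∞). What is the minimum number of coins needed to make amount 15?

 a  0  1  2  3  4  5  6  7  8  9 10 11 12 13 14 15
dp  0  -  1  1  2  2  2  1  3  2  2  3  3  3  2  4
(- denotes ∞ / unreachable)

4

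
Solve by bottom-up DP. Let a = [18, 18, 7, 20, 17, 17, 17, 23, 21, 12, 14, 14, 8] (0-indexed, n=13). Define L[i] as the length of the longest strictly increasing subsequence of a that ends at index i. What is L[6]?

2

   i    0    1    2    3    4    5    6    7    8    9   10   11   12
a[i]   18   18    7   20   17   17   17   23   21   12   14   14    8
L[i]    1    1    1    2    2    2    2    3    3    2    3    3    2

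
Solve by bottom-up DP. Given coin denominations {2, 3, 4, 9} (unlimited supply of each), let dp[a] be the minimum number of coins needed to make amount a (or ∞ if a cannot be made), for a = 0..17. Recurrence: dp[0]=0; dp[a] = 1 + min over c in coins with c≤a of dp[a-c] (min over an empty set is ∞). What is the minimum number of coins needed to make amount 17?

3

 a  0  1  2  3  4  5  6  7  8  9 10 11 12 13 14 15 16 17
dp  0  -  1  1  1  2  2  2  2  1  3  2  2  2  3  3  3  3
(- denotes ∞ / unreachable)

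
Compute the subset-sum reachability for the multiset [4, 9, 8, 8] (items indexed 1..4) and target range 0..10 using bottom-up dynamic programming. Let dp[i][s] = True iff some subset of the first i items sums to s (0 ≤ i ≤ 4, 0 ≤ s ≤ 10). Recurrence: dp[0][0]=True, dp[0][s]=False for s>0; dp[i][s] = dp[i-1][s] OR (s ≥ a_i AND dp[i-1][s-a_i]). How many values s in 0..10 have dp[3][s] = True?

i\s   0   1   2   3   4   5   6   7   8   9  10
  0   T   F   F   F   F   F   F   F   F   F   F
  1   T   F   F   F   T   F   F   F   F   F   F
  2   T   F   F   F   T   F   F   F   F   T   F
  3   T   F   F   F   T   F   F   F   T   T   F
  4   T   F   F   F   T   F   F   F   T   T   F

4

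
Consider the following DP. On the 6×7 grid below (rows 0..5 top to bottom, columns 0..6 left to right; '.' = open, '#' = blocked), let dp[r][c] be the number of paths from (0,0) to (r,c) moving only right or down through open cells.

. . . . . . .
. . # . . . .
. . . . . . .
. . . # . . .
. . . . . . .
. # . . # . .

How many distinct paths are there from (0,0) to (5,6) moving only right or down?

r\c   0   1   2   3   4   5   6
  0   1   1   1   1   1   1   1
  1   1   2   0   1   2   3   4
  2   1   3   3   4   6   9  13
  3   1   4   7   0   6  15  28
  4   1   5  12  12  18  33  61
  5   1   0  12  24   0  33  94

94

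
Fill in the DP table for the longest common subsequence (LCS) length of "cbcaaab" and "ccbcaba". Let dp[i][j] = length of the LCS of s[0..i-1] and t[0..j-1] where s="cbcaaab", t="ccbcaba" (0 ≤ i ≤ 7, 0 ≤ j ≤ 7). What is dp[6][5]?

   ''  c  c  b  c  a  b  a
''  0  0  0  0  0  0  0  0
 c  0  1  1  1  1  1  1  1
 b  0  1  1  2  2  2  2  2
 c  0  1  2  2  3  3  3  3
 a  0  1  2  2  3  4  4  4
 a  0  1  2  2  3  4  4  5
 a  0  1  2  2  3  4  4  5
 b  0  1  2  3  3  4  5  5

4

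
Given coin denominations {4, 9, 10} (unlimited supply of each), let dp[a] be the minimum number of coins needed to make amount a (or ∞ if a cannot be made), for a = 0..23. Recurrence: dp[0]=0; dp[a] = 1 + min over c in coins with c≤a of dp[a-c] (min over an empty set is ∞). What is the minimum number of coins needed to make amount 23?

 a  0  1  2  3  4  5  6  7  8  9 10 11 12 13 14 15 16 17 18 19 20 21 22 23
dp  0  -  -  -  1  -  -  -  2  1  1  -  3  2  2  -  4  3  2  2  2  4  3  3
(- denotes ∞ / unreachable)

3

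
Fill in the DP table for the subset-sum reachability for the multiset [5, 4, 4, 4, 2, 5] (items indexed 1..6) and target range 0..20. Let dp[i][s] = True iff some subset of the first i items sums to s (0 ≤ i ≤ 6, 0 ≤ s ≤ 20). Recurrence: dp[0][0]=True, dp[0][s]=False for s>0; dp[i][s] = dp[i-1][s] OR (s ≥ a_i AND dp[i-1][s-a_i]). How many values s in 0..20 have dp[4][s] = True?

i\s   0   1   2   3   4   5   6   7   8   9  10  11  12  13  14  15  16  17  18  19  20
  0   T   F   F   F   F   F   F   F   F   F   F   F   F   F   F   F   F   F   F   F   F
  1   T   F   F   F   F   T   F   F   F   F   F   F   F   F   F   F   F   F   F   F   F
  2   T   F   F   F   T   T   F   F   F   T   F   F   F   F   F   F   F   F   F   F   F
  3   T   F   F   F   T   T   F   F   T   T   F   F   F   T   F   F   F   F   F   F   F
  4   T   F   F   F   T   T   F   F   T   T   F   F   T   T   F   F   F   T   F   F   F
  5   T   F   T   F   T   T   T   T   T   T   T   T   T   T   T   T   F   T   F   T   F
  6   T   F   T   F   T   T   T   T   T   T   T   T   T   T   T   T   T   T   T   T   T

8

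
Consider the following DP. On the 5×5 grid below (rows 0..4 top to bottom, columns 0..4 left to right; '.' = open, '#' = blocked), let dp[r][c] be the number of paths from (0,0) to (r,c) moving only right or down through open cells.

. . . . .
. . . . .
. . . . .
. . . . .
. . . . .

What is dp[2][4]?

15

r\c   0   1   2   3   4
  0   1   1   1   1   1
  1   1   2   3   4   5
  2   1   3   6  10  15
  3   1   4  10  20  35
  4   1   5  15  35  70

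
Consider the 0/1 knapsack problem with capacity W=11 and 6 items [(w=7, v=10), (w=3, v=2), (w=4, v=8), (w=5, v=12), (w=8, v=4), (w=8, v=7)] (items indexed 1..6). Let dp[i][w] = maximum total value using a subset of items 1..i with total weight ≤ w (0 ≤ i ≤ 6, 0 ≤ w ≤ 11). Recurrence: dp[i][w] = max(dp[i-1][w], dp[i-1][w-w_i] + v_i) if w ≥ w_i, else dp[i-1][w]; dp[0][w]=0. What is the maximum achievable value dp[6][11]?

20

i\w   0   1   2   3   4   5   6   7   8   9  10  11
  0   0   0   0   0   0   0   0   0   0   0   0   0
  1   0   0   0   0   0   0   0  10  10  10  10  10
  2   0   0   0   2   2   2   2  10  10  10  12  12
  3   0   0   0   2   8   8   8  10  10  10  12  18
  4   0   0   0   2   8  12  12  12  14  20  20  20
  5   0   0   0   2   8  12  12  12  14  20  20  20
  6   0   0   0   2   8  12  12  12  14  20  20  20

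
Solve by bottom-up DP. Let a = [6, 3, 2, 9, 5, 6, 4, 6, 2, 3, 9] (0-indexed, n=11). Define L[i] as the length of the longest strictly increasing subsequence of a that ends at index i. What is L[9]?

2

   i    0    1    2    3    4    5    6    7    8    9   10
a[i]    6    3    2    9    5    6    4    6    2    3    9
L[i]    1    1    1    2    2    3    2    3    1    2    4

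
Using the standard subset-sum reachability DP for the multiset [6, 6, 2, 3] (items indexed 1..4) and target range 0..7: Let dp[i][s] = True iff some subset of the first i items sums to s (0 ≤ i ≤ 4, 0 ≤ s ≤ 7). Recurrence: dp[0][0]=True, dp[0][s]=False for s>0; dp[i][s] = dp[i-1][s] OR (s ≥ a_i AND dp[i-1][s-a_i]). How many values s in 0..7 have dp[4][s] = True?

5

i\s   0   1   2   3   4   5   6   7
  0   T   F   F   F   F   F   F   F
  1   T   F   F   F   F   F   T   F
  2   T   F   F   F   F   F   T   F
  3   T   F   T   F   F   F   T   F
  4   T   F   T   T   F   T   T   F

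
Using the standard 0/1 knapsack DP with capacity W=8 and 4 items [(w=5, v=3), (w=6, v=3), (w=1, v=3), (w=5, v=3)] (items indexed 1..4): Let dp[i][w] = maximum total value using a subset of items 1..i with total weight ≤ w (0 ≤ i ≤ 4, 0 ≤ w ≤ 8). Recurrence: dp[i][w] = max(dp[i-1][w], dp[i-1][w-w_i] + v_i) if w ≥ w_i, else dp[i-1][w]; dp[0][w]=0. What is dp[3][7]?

6

i\w   0   1   2   3   4   5   6   7   8
  0   0   0   0   0   0   0   0   0   0
  1   0   0   0   0   0   3   3   3   3
  2   0   0   0   0   0   3   3   3   3
  3   0   3   3   3   3   3   6   6   6
  4   0   3   3   3   3   3   6   6   6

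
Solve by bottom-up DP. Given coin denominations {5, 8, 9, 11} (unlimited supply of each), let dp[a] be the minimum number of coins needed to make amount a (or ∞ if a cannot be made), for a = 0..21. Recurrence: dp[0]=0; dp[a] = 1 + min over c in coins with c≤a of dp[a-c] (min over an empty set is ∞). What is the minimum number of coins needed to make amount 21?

3

 a  0  1  2  3  4  5  6  7  8  9 10 11 12 13 14 15 16 17 18 19 20 21
dp  0  -  -  -  -  1  -  -  1  1  2  1  -  2  2  3  2  2  2  2  2  3
(- denotes ∞ / unreachable)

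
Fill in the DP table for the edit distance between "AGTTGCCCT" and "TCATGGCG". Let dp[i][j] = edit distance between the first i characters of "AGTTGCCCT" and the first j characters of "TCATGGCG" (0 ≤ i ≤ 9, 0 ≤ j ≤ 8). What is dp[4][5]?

   ''  T  C  A  T  G  G  C  G
''  0  1  2  3  4  5  6  7  8
 A  1  1  2  2  3  4  5  6  7
 G  2  2  2  3  3  3  4  5  6
 T  3  2  3  3  3  4  4  5  6
 T  4  3  3  4  3  4  5  5  6
 G  5  4  4  4  4  3  4  5  5
 C  6  5  4  5  5  4  4  4  5
 C  7  6  5  5  6  5  5  4  5
 C  8  7  6  6  6  6  6  5  5
 T  9  8  7  7  6  7  7  6  6

4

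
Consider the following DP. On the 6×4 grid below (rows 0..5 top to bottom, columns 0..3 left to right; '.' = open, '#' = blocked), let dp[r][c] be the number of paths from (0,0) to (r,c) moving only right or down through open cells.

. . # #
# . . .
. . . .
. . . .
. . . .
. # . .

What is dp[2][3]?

r\c   0   1   2   3
  0   1   1   0   0
  1   0   1   1   1
  2   0   1   2   3
  3   0   1   3   6
  4   0   1   4  10
  5   0   0   4  14

3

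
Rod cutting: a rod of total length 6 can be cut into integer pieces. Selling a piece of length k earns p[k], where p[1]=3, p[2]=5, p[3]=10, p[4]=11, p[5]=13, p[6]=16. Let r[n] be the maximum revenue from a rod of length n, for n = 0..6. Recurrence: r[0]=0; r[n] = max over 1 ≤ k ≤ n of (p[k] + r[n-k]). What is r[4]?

   n    0    1    2    3    4    5    6
r[n]    0    3    6   10   13   16   20

13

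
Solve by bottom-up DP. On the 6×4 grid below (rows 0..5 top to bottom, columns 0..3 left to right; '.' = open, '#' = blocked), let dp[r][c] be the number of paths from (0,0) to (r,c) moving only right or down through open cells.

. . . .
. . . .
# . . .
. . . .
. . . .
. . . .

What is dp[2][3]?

9

r\c   0   1   2   3
  0   1   1   1   1
  1   1   2   3   4
  2   0   2   5   9
  3   0   2   7  16
  4   0   2   9  25
  5   0   2  11  36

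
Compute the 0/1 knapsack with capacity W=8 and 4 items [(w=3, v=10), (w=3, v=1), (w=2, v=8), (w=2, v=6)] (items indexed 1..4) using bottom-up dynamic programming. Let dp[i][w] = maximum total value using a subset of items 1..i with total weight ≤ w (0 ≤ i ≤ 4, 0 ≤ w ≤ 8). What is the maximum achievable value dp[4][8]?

24

i\w   0   1   2   3   4   5   6   7   8
  0   0   0   0   0   0   0   0   0   0
  1   0   0   0  10  10  10  10  10  10
  2   0   0   0  10  10  10  11  11  11
  3   0   0   8  10  10  18  18  18  19
  4   0   0   8  10  14  18  18  24  24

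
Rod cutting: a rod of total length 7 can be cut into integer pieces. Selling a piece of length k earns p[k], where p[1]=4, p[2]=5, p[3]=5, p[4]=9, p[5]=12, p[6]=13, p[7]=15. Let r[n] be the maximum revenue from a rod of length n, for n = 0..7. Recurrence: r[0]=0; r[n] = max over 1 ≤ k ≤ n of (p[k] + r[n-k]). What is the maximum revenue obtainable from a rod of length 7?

28

   n    0    1    2    3    4    5    6    7
r[n]    0    4    8   12   16   20   24   28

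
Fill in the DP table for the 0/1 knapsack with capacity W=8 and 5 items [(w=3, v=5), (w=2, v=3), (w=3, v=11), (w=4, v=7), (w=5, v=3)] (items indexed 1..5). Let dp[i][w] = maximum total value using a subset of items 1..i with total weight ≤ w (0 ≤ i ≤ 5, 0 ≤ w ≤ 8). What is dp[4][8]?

i\w   0   1   2   3   4   5   6   7   8
  0   0   0   0   0   0   0   0   0   0
  1   0   0   0   5   5   5   5   5   5
  2   0   0   3   5   5   8   8   8   8
  3   0   0   3  11  11  14  16  16  19
  4   0   0   3  11  11  14  16  18  19
  5   0   0   3  11  11  14  16  18  19

19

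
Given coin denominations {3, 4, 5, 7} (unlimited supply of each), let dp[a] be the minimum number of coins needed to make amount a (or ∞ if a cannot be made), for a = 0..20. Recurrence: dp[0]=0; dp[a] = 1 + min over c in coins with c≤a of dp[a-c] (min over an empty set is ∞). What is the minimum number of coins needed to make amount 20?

 a  0  1  2  3  4  5  6  7  8  9 10 11 12 13 14 15 16 17 18 19 20
dp  0  -  -  1  1  1  2  1  2  2  2  2  2  3  2  3  3  3  3  3  4
(- denotes ∞ / unreachable)

4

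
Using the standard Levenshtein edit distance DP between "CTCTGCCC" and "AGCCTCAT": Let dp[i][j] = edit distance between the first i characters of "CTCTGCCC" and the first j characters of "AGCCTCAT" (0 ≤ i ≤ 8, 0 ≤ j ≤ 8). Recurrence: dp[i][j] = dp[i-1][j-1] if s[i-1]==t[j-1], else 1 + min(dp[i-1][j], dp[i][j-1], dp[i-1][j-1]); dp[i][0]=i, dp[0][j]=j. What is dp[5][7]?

5

   ''  A  G  C  C  T  C  A  T
''  0  1  2  3  4  5  6  7  8
 C  1  1  2  2  3  4  5  6  7
 T  2  2  2  3  3  3  4  5  6
 C  3  3  3  2  3  4  3  4  5
 T  4  4  4  3  3  3  4  4  4
 G  5  5  4  4  4  4  4  5  5
 C  6  6  5  4  4  5  4  5  6
 C  7  7  6  5  4  5  5  5  6
 C  8  8  7  6  5  5  5  6  6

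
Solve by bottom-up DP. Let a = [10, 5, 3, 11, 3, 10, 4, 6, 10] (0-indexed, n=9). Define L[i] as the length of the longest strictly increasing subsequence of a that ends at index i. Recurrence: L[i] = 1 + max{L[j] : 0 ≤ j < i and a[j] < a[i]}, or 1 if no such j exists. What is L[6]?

2

   i    0    1    2    3    4    5    6    7    8
a[i]   10    5    3   11    3   10    4    6   10
L[i]    1    1    1    2    1    2    2    3    4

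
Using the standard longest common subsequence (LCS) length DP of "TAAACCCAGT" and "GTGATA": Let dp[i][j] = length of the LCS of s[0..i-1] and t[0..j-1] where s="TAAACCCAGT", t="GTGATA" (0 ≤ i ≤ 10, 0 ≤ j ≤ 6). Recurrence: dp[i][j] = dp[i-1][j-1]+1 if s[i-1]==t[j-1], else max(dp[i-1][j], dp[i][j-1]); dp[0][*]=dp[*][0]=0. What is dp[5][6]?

   ''  G  T  G  A  T  A
''  0  0  0  0  0  0  0
 T  0  0  1  1  1  1  1
 A  0  0  1  1  2  2  2
 A  0  0  1  1  2  2  3
 A  0  0  1  1  2  2  3
 C  0  0  1  1  2  2  3
 C  0  0  1  1  2  2  3
 C  0  0  1  1  2  2  3
 A  0  0  1  1  2  2  3
 G  0  1  1  2  2  2  3
 T  0  1  2  2  2  3  3

3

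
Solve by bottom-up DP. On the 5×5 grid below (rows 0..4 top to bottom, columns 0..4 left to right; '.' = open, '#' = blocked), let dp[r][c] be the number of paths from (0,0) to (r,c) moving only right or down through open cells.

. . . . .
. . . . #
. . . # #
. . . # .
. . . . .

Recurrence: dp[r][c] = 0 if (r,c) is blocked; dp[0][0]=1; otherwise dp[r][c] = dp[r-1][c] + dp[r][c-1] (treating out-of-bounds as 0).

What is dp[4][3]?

15

r\c   0   1   2   3   4
  0   1   1   1   1   1
  1   1   2   3   4   0
  2   1   3   6   0   0
  3   1   4  10   0   0
  4   1   5  15  15  15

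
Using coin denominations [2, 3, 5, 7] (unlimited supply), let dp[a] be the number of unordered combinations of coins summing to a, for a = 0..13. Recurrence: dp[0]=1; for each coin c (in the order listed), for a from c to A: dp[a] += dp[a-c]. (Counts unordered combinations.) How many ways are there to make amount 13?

7

after  coin     0     1     2     3     4     5     6     7     8     9    10    11    12    13
          2     1     0     1     0     1     0     1     0     1     0     1     0     1     0
          3     1     0     1     1     1     1     2     1     2     2     2     2     3     2
          5     1     0     1     1     1     2     2     2     3     3     4     4     5     5
          7     1     0     1     1     1     2     2     3     3     4     5     5     7     7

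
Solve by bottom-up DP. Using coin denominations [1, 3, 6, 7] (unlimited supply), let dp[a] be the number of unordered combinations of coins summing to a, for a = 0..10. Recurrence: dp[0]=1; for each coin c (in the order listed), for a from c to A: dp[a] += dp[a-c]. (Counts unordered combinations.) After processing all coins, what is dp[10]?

after  coin     0     1     2     3     4     5     6     7     8     9    10
          1     1     1     1     1     1     1     1     1     1     1     1
          3     1     1     1     2     2     2     3     3     3     4     4
          6     1     1     1     2     2     2     4     4     4     6     6
          7     1     1     1     2     2     2     4     5     5     7     8

8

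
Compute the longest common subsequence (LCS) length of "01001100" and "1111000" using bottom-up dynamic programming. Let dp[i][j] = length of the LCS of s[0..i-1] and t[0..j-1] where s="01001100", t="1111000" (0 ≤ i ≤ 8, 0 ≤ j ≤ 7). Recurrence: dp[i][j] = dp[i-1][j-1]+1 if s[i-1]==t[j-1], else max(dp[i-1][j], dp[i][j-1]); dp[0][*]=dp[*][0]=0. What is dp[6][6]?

3

   ''  1  1  1  1  0  0  0
''  0  0  0  0  0  0  0  0
 0  0  0  0  0  0  1  1  1
 1  0  1  1  1  1  1  1  1
 0  0  1  1  1  1  2  2  2
 0  0  1  1  1  1  2  3  3
 1  0  1  2  2  2  2  3  3
 1  0  1  2  3  3  3  3  3
 0  0  1  2  3  3  4  4  4
 0  0  1  2  3  3  4  5  5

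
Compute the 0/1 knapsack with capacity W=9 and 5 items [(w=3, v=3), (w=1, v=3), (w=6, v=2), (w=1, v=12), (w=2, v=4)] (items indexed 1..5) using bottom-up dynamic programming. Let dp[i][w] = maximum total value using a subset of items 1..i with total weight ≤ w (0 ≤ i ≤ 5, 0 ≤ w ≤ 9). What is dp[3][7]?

6

i\w   0   1   2   3   4   5   6   7   8   9
  0   0   0   0   0   0   0   0   0   0   0
  1   0   0   0   3   3   3   3   3   3   3
  2   0   3   3   3   6   6   6   6   6   6
  3   0   3   3   3   6   6   6   6   6   6
  4   0  12  15  15  15  18  18  18  18  18
  5   0  12  15  16  19  19  19  22  22  22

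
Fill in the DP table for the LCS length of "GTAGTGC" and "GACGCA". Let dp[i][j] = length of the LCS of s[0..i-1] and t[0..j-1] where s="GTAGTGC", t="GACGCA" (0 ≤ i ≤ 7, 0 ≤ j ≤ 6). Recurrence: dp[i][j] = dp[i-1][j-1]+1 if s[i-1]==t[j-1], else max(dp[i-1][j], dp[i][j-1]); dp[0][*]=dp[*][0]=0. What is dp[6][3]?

   ''  G  A  C  G  C  A
''  0  0  0  0  0  0  0
 G  0  1  1  1  1  1  1
 T  0  1  1  1  1  1  1
 A  0  1  2  2  2  2  2
 G  0  1  2  2  3  3  3
 T  0  1  2  2  3  3  3
 G  0  1  2  2  3  3  3
 C  0  1  2  3  3  4  4

2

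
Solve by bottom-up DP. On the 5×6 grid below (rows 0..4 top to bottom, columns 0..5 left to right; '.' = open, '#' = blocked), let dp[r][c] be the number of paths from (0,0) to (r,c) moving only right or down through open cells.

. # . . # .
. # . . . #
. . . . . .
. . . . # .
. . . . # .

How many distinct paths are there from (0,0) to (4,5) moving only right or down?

1

r\c   0   1   2   3   4   5
  0   1   0   0   0   0   0
  1   1   0   0   0   0   0
  2   1   1   1   1   1   1
  3   1   2   3   4   0   1
  4   1   3   6  10   0   1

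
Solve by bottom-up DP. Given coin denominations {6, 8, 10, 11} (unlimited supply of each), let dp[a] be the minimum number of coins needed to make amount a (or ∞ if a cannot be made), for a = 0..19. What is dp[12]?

2

 a  0  1  2  3  4  5  6  7  8  9 10 11 12 13 14 15 16 17 18 19
dp  0  -  -  -  -  -  1  -  1  -  1  1  2  -  2  -  2  2  2  2
(- denotes ∞ / unreachable)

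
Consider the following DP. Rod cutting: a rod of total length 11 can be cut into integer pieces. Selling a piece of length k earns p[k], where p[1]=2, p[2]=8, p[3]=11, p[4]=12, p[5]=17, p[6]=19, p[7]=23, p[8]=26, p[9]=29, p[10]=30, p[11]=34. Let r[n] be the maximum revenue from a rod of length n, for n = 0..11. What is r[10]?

   n    0    1    2    3    4    5    6    7    8    9   10   11
r[n]    0    2    8   11   16   19   24   27   32   35   40   43

40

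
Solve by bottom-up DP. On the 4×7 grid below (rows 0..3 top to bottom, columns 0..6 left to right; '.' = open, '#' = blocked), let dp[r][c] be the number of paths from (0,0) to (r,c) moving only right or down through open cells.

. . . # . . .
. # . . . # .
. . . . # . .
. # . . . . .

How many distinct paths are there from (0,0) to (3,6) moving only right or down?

r\c   0   1   2   3   4   5   6
  0   1   1   1   0   0   0   0
  1   1   0   1   1   1   0   0
  2   1   1   2   3   0   0   0
  3   1   0   2   5   5   5   5

5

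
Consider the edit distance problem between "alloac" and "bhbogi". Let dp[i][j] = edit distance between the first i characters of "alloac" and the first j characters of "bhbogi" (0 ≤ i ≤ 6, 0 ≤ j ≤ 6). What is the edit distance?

5

   ''  b  h  b  o  g  i
''  0  1  2  3  4  5  6
 a  1  1  2  3  4  5  6
 l  2  2  2  3  4  5  6
 l  3  3  3  3  4  5  6
 o  4  4  4  4  3  4  5
 a  5  5  5  5  4  4  5
 c  6  6  6  6  5  5  5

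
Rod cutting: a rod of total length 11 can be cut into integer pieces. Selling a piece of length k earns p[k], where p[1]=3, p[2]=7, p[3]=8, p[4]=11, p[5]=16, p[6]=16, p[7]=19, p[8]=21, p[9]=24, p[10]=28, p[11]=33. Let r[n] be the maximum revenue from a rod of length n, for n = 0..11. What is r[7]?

   n    0    1    2    3    4    5    6    7    8    9   10   11
r[n]    0    3    7   10   14   17   21   24   28   31   35   38

24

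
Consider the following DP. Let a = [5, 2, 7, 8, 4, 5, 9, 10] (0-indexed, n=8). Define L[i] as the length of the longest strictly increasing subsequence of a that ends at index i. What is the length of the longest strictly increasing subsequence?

5

   i    0    1    2    3    4    5    6    7
a[i]    5    2    7    8    4    5    9   10
L[i]    1    1    2    3    2    3    4    5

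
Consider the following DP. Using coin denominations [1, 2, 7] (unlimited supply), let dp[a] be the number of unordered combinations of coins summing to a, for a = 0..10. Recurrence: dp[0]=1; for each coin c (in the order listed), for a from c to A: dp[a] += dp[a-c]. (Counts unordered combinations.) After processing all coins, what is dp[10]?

8

after  coin     0     1     2     3     4     5     6     7     8     9    10
          1     1     1     1     1     1     1     1     1     1     1     1
          2     1     1     2     2     3     3     4     4     5     5     6
          7     1     1     2     2     3     3     4     5     6     7     8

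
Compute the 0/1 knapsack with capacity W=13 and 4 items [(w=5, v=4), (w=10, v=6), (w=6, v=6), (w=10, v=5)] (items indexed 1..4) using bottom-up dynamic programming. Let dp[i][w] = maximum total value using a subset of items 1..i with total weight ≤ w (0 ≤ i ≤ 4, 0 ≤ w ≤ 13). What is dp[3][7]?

i\w   0   1   2   3   4   5   6   7   8   9  10  11  12  13
  0   0   0   0   0   0   0   0   0   0   0   0   0   0   0
  1   0   0   0   0   0   4   4   4   4   4   4   4   4   4
  2   0   0   0   0   0   4   4   4   4   4   6   6   6   6
  3   0   0   0   0   0   4   6   6   6   6   6  10  10  10
  4   0   0   0   0   0   4   6   6   6   6   6  10  10  10

6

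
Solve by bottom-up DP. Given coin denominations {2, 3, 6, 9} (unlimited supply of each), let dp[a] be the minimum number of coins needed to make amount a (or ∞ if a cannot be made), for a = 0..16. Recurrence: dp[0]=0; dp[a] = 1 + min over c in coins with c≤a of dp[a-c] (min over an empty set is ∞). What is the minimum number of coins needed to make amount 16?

 a  0  1  2  3  4  5  6  7  8  9 10 11 12 13 14 15 16
dp  0  -  1  1  2  2  1  3  2  1  3  2  2  3  3  2  4
(- denotes ∞ / unreachable)

4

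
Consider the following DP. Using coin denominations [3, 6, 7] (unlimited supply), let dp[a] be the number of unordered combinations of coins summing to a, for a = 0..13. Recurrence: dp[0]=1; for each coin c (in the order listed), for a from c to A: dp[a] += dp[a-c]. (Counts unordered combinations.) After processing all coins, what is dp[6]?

2

after  coin     0     1     2     3     4     5     6     7     8     9    10    11    12    13
          3     1     0     0     1     0     0     1     0     0     1     0     0     1     0
          6     1     0     0     1     0     0     2     0     0     2     0     0     3     0
          7     1     0     0     1     0     0     2     1     0     2     1     0     3     2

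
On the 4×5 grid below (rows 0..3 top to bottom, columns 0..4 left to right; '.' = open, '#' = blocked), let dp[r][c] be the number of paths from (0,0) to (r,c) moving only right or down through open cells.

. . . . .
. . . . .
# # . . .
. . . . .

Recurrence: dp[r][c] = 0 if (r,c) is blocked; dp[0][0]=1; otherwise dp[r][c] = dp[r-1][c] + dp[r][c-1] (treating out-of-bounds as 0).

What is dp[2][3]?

r\c   0   1   2   3   4
  0   1   1   1   1   1
  1   1   2   3   4   5
  2   0   0   3   7  12
  3   0   0   3  10  22

7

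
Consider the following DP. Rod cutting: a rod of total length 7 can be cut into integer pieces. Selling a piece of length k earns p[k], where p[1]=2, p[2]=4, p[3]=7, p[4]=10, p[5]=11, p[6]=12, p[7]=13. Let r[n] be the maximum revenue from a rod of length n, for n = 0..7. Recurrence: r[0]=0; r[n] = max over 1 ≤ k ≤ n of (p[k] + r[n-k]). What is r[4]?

10

   n    0    1    2    3    4    5    6    7
r[n]    0    2    4    7   10   12   14   17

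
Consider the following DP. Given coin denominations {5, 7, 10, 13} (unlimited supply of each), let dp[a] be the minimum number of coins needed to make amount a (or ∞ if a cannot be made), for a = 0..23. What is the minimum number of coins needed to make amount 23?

 a  0  1  2  3  4  5  6  7  8  9 10 11 12 13 14 15 16 17 18 19 20 21 22 23
dp  0  -  -  -  -  1  -  1  -  -  1  -  2  1  2  2  -  2  2  3  2  3  3  2
(- denotes ∞ / unreachable)

2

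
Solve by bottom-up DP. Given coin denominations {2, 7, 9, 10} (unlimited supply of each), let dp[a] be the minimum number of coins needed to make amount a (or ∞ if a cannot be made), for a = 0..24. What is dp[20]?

2

 a  0  1  2  3  4  5  6  7  8  9 10 11 12 13 14 15 16 17 18 19 20 21 22 23 24
dp  0  -  1  -  2  -  3  1  4  1  1  2  2  3  2  4  2  2  2  2  2  3  3  3  3
(- denotes ∞ / unreachable)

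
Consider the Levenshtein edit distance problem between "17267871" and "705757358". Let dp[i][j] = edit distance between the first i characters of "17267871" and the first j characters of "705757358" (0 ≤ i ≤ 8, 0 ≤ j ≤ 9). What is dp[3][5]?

4

   ''  7  0  5  7  5  7  3  5  8
''  0  1  2  3  4  5  6  7  8  9
 1  1  1  2  3  4  5  6  7  8  9
 7  2  1  2  3  3  4  5  6  7  8
 2  3  2  2  3  4  4  5  6  7  8
 6  4  3  3  3  4  5  5  6  7  8
 7  5  4  4  4  3  4  5  6  7  8
 8  6  5  5  5  4  4  5  6  7  7
 7  7  6  6  6  5  5  4  5  6  7
 1  8  7  7  7  6  6  5  5  6  7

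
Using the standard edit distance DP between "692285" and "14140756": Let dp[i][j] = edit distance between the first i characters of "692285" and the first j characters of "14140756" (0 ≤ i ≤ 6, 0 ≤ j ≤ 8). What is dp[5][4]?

5

   ''  1  4  1  4  0  7  5  6
''  0  1  2  3  4  5  6  7  8
 6  1  1  2  3  4  5  6  7  7
 9  2  2  2  3  4  5  6  7  8
 2  3  3  3  3  4  5  6  7  8
 2  4  4  4  4  4  5  6  7  8
 8  5  5  5  5  5  5  6  7  8
 5  6  6  6  6  6  6  6  6  7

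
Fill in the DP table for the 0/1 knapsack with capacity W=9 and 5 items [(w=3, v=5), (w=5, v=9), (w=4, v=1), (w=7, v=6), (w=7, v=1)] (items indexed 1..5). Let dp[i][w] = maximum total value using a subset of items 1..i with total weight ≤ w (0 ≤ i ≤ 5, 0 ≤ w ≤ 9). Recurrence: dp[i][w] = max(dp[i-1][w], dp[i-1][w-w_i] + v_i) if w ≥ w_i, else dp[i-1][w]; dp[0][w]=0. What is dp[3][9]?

14

i\w   0   1   2   3   4   5   6   7   8   9
  0   0   0   0   0   0   0   0   0   0   0
  1   0   0   0   5   5   5   5   5   5   5
  2   0   0   0   5   5   9   9   9  14  14
  3   0   0   0   5   5   9   9   9  14  14
  4   0   0   0   5   5   9   9   9  14  14
  5   0   0   0   5   5   9   9   9  14  14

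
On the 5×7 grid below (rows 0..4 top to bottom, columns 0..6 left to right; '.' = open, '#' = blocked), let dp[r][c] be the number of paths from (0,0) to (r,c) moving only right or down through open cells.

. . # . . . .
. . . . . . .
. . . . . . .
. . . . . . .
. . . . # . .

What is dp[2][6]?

r\c   0   1   2   3   4   5   6
  0   1   1   0   0   0   0   0
  1   1   2   2   2   2   2   2
  2   1   3   5   7   9  11  13
  3   1   4   9  16  25  36  49
  4   1   5  14  30   0  36  85

13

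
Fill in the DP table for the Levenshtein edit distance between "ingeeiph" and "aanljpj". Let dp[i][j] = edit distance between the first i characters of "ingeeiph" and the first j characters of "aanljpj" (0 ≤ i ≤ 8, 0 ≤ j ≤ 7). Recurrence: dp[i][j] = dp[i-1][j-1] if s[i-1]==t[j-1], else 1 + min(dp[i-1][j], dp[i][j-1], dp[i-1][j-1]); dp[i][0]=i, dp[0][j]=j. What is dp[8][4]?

8

   ''  a  a  n  l  j  p  j
''  0  1  2  3  4  5  6  7
 i  1  1  2  3  4  5  6  7
 n  2  2  2  2  3  4  5  6
 g  3  3  3  3  3  4  5  6
 e  4  4  4  4  4  4  5  6
 e  5  5  5  5  5  5  5  6
 i  6  6  6  6  6  6  6  6
 p  7  7  7  7  7  7  6  7
 h  8  8  8  8  8  8  7  7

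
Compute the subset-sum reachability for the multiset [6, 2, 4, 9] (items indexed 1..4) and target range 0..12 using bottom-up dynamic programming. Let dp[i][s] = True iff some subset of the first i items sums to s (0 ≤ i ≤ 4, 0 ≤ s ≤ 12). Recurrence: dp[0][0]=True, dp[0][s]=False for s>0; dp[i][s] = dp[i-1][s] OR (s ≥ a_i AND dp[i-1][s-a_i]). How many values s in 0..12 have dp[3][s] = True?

i\s   0   1   2   3   4   5   6   7   8   9  10  11  12
  0   T   F   F   F   F   F   F   F   F   F   F   F   F
  1   T   F   F   F   F   F   T   F   F   F   F   F   F
  2   T   F   T   F   F   F   T   F   T   F   F   F   F
  3   T   F   T   F   T   F   T   F   T   F   T   F   T
  4   T   F   T   F   T   F   T   F   T   T   T   T   T

7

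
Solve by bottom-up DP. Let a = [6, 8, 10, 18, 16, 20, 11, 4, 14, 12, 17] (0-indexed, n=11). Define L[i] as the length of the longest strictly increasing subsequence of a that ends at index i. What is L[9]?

5

   i    0    1    2    3    4    5    6    7    8    9   10
a[i]    6    8   10   18   16   20   11    4   14   12   17
L[i]    1    2    3    4    4    5    4    1    5    5    6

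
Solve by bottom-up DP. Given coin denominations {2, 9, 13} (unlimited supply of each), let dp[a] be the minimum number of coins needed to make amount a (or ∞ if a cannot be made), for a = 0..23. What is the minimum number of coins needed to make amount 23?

 a  0  1  2  3  4  5  6  7  8  9 10 11 12 13 14 15 16 17 18 19 20 21 22 23
dp  0  -  1  -  2  -  3  -  4  1  5  2  6  1  7  2  8  3  2  4  3  5  2  6
(- denotes ∞ / unreachable)

6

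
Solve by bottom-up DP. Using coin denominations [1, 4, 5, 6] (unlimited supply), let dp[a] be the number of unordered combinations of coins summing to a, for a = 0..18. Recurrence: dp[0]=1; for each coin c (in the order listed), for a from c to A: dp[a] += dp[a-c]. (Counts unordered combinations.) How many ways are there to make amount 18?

24

after  coin     0     1     2     3     4     5     6     7     8     9    10    11    12    13    14    15    16    17    18
          1     1     1     1     1     1     1     1     1     1     1     1     1     1     1     1     1     1     1     1
          4     1     1     1     1     2     2     2     2     3     3     3     3     4     4     4     4     5     5     5
          5     1     1     1     1     2     3     3     3     4     5     6     6     7     8     9    10    11    12    13
          6     1     1     1     1     2     3     4     4     5     6     8     9    11    12    14    16    19    21    24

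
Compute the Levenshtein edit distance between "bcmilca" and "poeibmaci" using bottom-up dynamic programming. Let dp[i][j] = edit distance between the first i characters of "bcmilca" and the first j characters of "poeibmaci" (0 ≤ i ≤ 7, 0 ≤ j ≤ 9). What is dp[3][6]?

   ''  p  o  e  i  b  m  a  c  i
''  0  1  2  3  4  5  6  7  8  9
 b  1  1  2  3  4  4  5  6  7  8
 c  2  2  2  3  4  5  5  6  6  7
 m  3  3  3  3  4  5  5  6  7  7
 i  4  4  4  4  3  4  5  6  7  7
 l  5  5  5  5  4  4  5  6  7  8
 c  6  6  6  6  5  5  5  6  6  7
 a  7  7  7  7  6  6  6  5  6  7

5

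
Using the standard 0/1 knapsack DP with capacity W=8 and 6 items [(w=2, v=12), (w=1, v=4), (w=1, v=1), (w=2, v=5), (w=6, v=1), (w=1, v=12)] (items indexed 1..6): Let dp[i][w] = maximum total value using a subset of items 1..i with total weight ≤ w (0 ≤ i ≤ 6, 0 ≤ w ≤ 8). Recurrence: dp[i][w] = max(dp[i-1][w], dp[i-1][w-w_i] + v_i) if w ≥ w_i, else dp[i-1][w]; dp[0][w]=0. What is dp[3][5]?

17

i\w   0   1   2   3   4   5   6   7   8
  0   0   0   0   0   0   0   0   0   0
  1   0   0  12  12  12  12  12  12  12
  2   0   4  12  16  16  16  16  16  16
  3   0   4  12  16  17  17  17  17  17
  4   0   4  12  16  17  21  22  22  22
  5   0   4  12  16  17  21  22  22  22
  6   0  12  16  24  28  29  33  34  34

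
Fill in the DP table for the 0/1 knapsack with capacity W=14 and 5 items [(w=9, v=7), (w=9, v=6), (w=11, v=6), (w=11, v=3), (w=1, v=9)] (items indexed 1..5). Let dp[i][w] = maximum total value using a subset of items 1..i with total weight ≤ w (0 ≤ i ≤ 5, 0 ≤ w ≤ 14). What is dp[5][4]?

9

i\w   0   1   2   3   4   5   6   7   8   9  10  11  12  13  14
  0   0   0   0   0   0   0   0   0   0   0   0   0   0   0   0
  1   0   0   0   0   0   0   0   0   0   7   7   7   7   7   7
  2   0   0   0   0   0   0   0   0   0   7   7   7   7   7   7
  3   0   0   0   0   0   0   0   0   0   7   7   7   7   7   7
  4   0   0   0   0   0   0   0   0   0   7   7   7   7   7   7
  5   0   9   9   9   9   9   9   9   9   9  16  16  16  16  16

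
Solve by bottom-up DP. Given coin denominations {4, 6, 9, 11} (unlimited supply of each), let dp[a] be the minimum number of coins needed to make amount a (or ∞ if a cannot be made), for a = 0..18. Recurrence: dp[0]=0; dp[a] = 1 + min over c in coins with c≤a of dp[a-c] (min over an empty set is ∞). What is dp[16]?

 a  0  1  2  3  4  5  6  7  8  9 10 11 12 13 14 15 16 17 18
dp  0  -  -  -  1  -  1  -  2  1  2  1  2  2  3  2  3  2  2
(- denotes ∞ / unreachable)

3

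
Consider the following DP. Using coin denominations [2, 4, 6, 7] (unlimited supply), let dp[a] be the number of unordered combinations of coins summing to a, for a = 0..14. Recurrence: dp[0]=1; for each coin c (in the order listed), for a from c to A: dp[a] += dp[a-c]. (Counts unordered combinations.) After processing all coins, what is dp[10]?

5

after  coin     0     1     2     3     4     5     6     7     8     9    10    11    12    13    14
          2     1     0     1     0     1     0     1     0     1     0     1     0     1     0     1
          4     1     0     1     0     2     0     2     0     3     0     3     0     4     0     4
          6     1     0     1     0     2     0     3     0     4     0     5     0     7     0     8
          7     1     0     1     0     2     0     3     1     4     1     5     2     7     3     9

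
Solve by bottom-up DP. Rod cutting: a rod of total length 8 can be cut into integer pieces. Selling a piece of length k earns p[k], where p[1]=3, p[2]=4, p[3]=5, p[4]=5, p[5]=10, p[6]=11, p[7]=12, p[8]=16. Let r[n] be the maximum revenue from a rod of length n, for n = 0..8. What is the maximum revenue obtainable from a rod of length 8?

24

   n    0    1    2    3    4    5    6    7    8
r[n]    0    3    6    9   12   15   18   21   24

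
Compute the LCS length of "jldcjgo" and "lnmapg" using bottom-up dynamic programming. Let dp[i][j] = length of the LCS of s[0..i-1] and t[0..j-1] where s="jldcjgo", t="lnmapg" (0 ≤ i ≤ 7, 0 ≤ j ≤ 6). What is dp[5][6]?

1

   ''  l  n  m  a  p  g
''  0  0  0  0  0  0  0
 j  0  0  0  0  0  0  0
 l  0  1  1  1  1  1  1
 d  0  1  1  1  1  1  1
 c  0  1  1  1  1  1  1
 j  0  1  1  1  1  1  1
 g  0  1  1  1  1  1  2
 o  0  1  1  1  1  1  2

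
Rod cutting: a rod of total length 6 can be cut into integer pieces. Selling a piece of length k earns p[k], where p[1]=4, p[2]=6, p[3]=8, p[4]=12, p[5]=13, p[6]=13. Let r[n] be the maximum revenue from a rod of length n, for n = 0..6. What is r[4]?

16

   n    0    1    2    3    4    5    6
r[n]    0    4    8   12   16   20   24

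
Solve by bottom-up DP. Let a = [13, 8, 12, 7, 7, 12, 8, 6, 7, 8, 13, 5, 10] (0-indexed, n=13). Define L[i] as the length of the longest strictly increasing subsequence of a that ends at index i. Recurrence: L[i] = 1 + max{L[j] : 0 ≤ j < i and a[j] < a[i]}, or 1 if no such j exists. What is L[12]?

   i    0    1    2    3    4    5    6    7    8    9   10   11   12
a[i]   13    8   12    7    7   12    8    6    7    8   13    5   10
L[i]    1    1    2    1    1    2    2    1    2    3    4    1    4

4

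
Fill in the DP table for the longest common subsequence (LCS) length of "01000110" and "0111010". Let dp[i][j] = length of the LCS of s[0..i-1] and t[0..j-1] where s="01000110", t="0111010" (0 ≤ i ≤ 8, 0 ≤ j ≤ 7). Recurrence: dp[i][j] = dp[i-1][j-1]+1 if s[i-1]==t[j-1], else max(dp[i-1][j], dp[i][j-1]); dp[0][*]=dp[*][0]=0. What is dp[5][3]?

   ''  0  1  1  1  0  1  0
''  0  0  0  0  0  0  0  0
 0  0  1  1  1  1  1  1  1
 1  0  1  2  2  2  2  2  2
 0  0  1  2  2  2  3  3  3
 0  0  1  2  2  2  3  3  4
 0  0  1  2  2  2  3  3  4
 1  0  1  2  3  3  3  4  4
 1  0  1  2  3  4  4  4  4
 0  0  1  2  3  4  5  5  5

2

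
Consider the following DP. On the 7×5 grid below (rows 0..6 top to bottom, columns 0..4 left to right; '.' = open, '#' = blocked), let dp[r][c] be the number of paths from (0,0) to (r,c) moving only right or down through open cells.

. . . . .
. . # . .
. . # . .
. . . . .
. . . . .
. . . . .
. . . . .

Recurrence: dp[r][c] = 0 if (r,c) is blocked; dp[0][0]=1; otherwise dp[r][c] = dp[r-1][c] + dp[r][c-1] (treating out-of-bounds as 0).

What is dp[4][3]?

r\c   0   1   2   3   4
  0   1   1   1   1   1
  1   1   2   0   1   2
  2   1   3   0   1   3
  3   1   4   4   5   8
  4   1   5   9  14  22
  5   1   6  15  29  51
  6   1   7  22  51 102

14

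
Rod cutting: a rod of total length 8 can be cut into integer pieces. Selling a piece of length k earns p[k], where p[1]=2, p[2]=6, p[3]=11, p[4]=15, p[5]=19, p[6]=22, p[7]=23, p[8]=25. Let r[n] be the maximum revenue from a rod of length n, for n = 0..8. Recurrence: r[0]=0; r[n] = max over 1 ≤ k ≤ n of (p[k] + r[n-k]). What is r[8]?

30

   n    0    1    2    3    4    5    6    7    8
r[n]    0    2    6   11   15   19   22   26   30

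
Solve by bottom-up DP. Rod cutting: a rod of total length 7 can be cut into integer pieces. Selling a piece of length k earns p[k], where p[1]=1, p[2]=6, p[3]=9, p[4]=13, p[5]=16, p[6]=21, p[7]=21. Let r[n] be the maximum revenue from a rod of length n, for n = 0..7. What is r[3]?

   n    0    1    2    3    4    5    6    7
r[n]    0    1    6    9   13   16   21   22

9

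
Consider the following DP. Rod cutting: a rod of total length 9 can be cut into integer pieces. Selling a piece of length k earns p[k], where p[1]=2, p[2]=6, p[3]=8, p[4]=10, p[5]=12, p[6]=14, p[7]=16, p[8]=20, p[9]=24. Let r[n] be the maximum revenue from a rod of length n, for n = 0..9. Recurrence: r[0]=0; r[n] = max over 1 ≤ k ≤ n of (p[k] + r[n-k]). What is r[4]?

12

   n    0    1    2    3    4    5    6    7    8    9
r[n]    0    2    6    8   12   14   18   20   24   26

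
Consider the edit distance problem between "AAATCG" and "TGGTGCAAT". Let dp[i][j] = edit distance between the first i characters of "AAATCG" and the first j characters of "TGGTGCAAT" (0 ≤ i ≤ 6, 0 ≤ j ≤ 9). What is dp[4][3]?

   ''  T  G  G  T  G  C  A  A  T
''  0  1  2  3  4  5  6  7  8  9
 A  1  1  2  3  4  5  6  6  7  8
 A  2  2  2  3  4  5  6  6  6  7
 A  3  3  3  3  4  5  6  6  6  7
 T  4  3  4  4  3  4  5  6  7  6
 C  5  4  4  5  4  4  4  5  6  7
 G  6  5  4  4  5  4  5  5  6  7

4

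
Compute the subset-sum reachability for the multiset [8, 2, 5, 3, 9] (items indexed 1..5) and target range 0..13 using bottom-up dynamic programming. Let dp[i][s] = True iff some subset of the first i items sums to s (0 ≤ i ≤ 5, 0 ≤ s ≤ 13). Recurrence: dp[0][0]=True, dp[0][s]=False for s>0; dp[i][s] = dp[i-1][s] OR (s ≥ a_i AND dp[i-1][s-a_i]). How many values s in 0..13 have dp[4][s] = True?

i\s   0   1   2   3   4   5   6   7   8   9  10  11  12  13
  0   T   F   F   F   F   F   F   F   F   F   F   F   F   F
  1   T   F   F   F   F   F   F   F   T   F   F   F   F   F
  2   T   F   T   F   F   F   F   F   T   F   T   F   F   F
  3   T   F   T   F   F   T   F   T   T   F   T   F   F   T
  4   T   F   T   T   F   T   F   T   T   F   T   T   F   T
  5   T   F   T   T   F   T   F   T   T   T   T   T   T   T

9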